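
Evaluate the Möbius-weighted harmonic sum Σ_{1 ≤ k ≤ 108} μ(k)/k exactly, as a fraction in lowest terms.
Σ μ(k)/k = -471587355397623908340013564541943736683/61104193276071414630466614650954086866535

Values of μ(k) for 1 ≤ k ≤ 108: μ(1) = 1, μ(2) = -1, μ(3) = -1, μ(5) = -1, μ(6) = 1, μ(7) = -1, μ(10) = 1, μ(11) = -1, μ(13) = -1, μ(14) = 1, μ(15) = 1, μ(17) = -1, μ(19) = -1, μ(21) = 1, μ(22) = 1, μ(23) = -1, μ(26) = 1, μ(29) = -1, μ(30) = -1, μ(31) = -1, μ(33) = 1, μ(34) = 1, μ(35) = 1, μ(37) = -1, μ(38) = 1, μ(39) = 1, μ(41) = -1, μ(42) = -1, μ(43) = -1, μ(46) = 1, μ(47) = -1, μ(51) = 1, μ(53) = -1, μ(55) = 1, μ(57) = 1, μ(58) = 1, μ(59) = -1, μ(61) = -1, μ(62) = 1, μ(65) = 1, μ(66) = -1, μ(67) = -1, μ(69) = 1, μ(70) = -1, μ(71) = -1, μ(73) = -1, μ(74) = 1, μ(77) = 1, μ(78) = -1, μ(79) = -1, μ(82) = 1, μ(83) = -1, μ(85) = 1, μ(86) = 1, μ(87) = 1, μ(89) = -1, μ(91) = 1, μ(93) = 1, μ(94) = 1, μ(95) = 1, μ(97) = -1, μ(101) = -1, μ(102) = -1, μ(103) = -1, μ(105) = -1, μ(106) = 1, μ(107) = -1, with μ = 0 on non-squarefree integers. Summing μ(k)/k for k where μ(k) ≠ 0 gives -471587355397623908340013564541943736683/61104193276071414630466614650954086866535 ≈ -0.0077. (PNT ⟺ this sum → 0 as n → ∞.)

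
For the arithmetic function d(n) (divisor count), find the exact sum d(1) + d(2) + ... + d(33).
Σ_{n ≤ 33} d(n) = 123

Compute d(n) for each 1 ≤ n ≤ 33: d(1) = 1, d(2) = 2, d(3) = 2, d(4) = 3, d(5) = 2, d(6) = 4, d(7) = 2, d(8) = 4, d(9) = 3, d(10) = 4, d(11) = 2, d(12) = 6, d(13) = 2, d(14) = 4, d(15) = 4, d(16) = 5, d(17) = 2, d(18) = 6, d(19) = 2, d(20) = 6, d(21) = 4, d(22) = 4, d(23) = 2, d(24) = 8, d(25) = 3, d(26) = 4, d(27) = 4, d(28) = 6, d(29) = 2, d(30) = 8, d(31) = 2, d(32) = 6, d(33) = 4. Summing all 33 values: 123. (Dirichlet's divisor formula: Σ_{n ≤ x} d(n) = x ln(x) + (2γ − 1) x + O(√x). For x = 33, the asymptotic estimate is ≈ 120.48.)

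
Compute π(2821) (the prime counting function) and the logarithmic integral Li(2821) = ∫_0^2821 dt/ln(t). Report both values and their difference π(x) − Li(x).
π(2821) = 410;  Li(2821) ≈ 420.32;  π(x) − Li(x) ≈ -10.32.

Direct count of primes ≤ 2821 gives π(2821) = 410. Numerical evaluation of the logarithmic integral gives Li(2821) ≈ 420.32. The difference π(x) − Li(x) ≈ -10.32 is typically negative for small/moderate x (Li(x) overestimates), though Littlewood's theorem shows this sign changes infinitely often.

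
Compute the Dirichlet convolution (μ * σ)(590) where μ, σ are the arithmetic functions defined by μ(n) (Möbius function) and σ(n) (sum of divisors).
(μ * σ)(590) = 590

Divisors of 590: [1, 2, 5, 10, 59, 118, 295, 590]. For each d | 590:
  d = 1: μ(1) · σ(590/1) = 1 · 1080 = 1080
  d = 2: μ(2) · σ(590/2) = -1 · 360 = -360
  d = 5: μ(5) · σ(590/5) = -1 · 180 = -180
  d = 10: μ(10) · σ(590/10) = 1 · 60 = 60
  d = 59: μ(59) · σ(590/59) = -1 · 18 = -18
  d = 118: μ(118) · σ(590/118) = 1 · 6 = 6
  d = 295: μ(295) · σ(590/295) = 1 · 3 = 3
  d = 590: μ(590) · σ(590/590) = -1 · 1 = -1
Summing: (μ * σ)(590) = 1080 + -360 + -180 + 60 + -18 + 6 + 3 + -1 = 590.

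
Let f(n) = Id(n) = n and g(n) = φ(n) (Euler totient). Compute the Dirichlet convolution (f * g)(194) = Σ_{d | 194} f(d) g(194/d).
(Id * φ)(194) = 579

Divisors of 194: [1, 2, 97, 194]. For each d | 194:
  d = 1: Id(1) · φ(194/1) = 1 · 96 = 96
  d = 2: Id(2) · φ(194/2) = 2 · 96 = 192
  d = 97: Id(97) · φ(194/97) = 97 · 1 = 97
  d = 194: Id(194) · φ(194/194) = 194 · 1 = 194
Summing: (Id * φ)(194) = 96 + 192 + 97 + 194 = 579.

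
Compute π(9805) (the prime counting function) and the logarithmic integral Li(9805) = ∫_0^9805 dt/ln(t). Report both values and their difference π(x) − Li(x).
π(9805) = 1209;  Li(9805) ≈ 1224.94;  π(x) − Li(x) ≈ -15.94.

Direct count of primes ≤ 9805 gives π(9805) = 1209. Numerical evaluation of the logarithmic integral gives Li(9805) ≈ 1224.94. The difference π(x) − Li(x) ≈ -15.94 is typically negative for small/moderate x (Li(x) overestimates), though Littlewood's theorem shows this sign changes infinitely often.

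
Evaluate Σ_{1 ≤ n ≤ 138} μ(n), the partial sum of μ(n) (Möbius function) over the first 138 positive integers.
Σ_{n ≤ 138} μ(n) = -3

Compute μ(n) for each 1 ≤ n ≤ 138: μ(1) = 1, μ(2) = -1, μ(3) = -1, μ(4) = 0, μ(5) = -1, μ(6) = 1, μ(7) = -1, μ(8) = 0, μ(9) = 0, μ(10) = 1, μ(11) = -1, μ(12) = 0, μ(13) = -1, μ(14) = 1, μ(15) = 1, μ(16) = 0, μ(17) = -1, μ(18) = 0, μ(19) = -1, μ(20) = 0, μ(21) = 1, μ(22) = 1, μ(23) = -1, μ(24) = 0, μ(25) = 0, μ(26) = 1, μ(27) = 0, μ(28) = 0, μ(29) = -1, μ(30) = -1, μ(31) = -1, μ(32) = 0, μ(33) = 1, μ(34) = 1, μ(35) = 1, μ(36) = 0, μ(37) = -1, μ(38) = 1, μ(39) = 1, μ(40) = 0, μ(41) = -1, μ(42) = -1, μ(43) = -1, μ(44) = 0, μ(45) = 0, μ(46) = 1, μ(47) = -1, μ(48) = 0, μ(49) = 0, μ(50) = 0, μ(51) = 1, μ(52) = 0, μ(53) = -1, μ(54) = 0, μ(55) = 1, μ(56) = 0, μ(57) = 1, μ(58) = 1, μ(59) = -1, μ(60) = 0, μ(61) = -1, μ(62) = 1, μ(63) = 0, μ(64) = 0, μ(65) = 1, μ(66) = -1, μ(67) = -1, μ(68) = 0, μ(69) = 1, μ(70) = -1, μ(71) = -1, μ(72) = 0, μ(73) = -1, μ(74) = 1, μ(75) = 0, μ(76) = 0, μ(77) = 1, μ(78) = -1, μ(79) = -1, μ(80) = 0, μ(81) = 0, μ(82) = 1, μ(83) = -1, μ(84) = 0, μ(85) = 1, μ(86) = 1, μ(87) = 1, μ(88) = 0, μ(89) = -1, μ(90) = 0, μ(91) = 1, μ(92) = 0, μ(93) = 1, μ(94) = 1, μ(95) = 1, μ(96) = 0, μ(97) = -1, μ(98) = 0, μ(99) = 0, μ(100) = 0, μ(101) = -1, μ(102) = -1, μ(103) = -1, μ(104) = 0, μ(105) = -1, μ(106) = 1, μ(107) = -1, μ(108) = 0, μ(109) = -1, μ(110) = -1, μ(111) = 1, μ(112) = 0, μ(113) = -1, μ(114) = -1, μ(115) = 1, μ(116) = 0, μ(117) = 0, μ(118) = 1, μ(119) = 1, μ(120) = 0, μ(121) = 0, μ(122) = 1, μ(123) = 1, μ(124) = 0, μ(125) = 0, μ(126) = 0, μ(127) = -1, μ(128) = 0, μ(129) = 1, μ(130) = -1, μ(131) = -1, μ(132) = 0, μ(133) = 1, μ(134) = 1, μ(135) = 0, μ(136) = 0, μ(137) = -1, μ(138) = -1. Summing all 138 values: -3. (Mertens function M(x) = Σ_{n ≤ x} μ(n); on average M(x) should be small (PNT ⟺ M(x) = o(x)).)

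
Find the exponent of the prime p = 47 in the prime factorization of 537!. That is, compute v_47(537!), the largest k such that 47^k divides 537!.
v_47(537!) = 11

Legendre's formula: v_p(n!) = Σ_{k ≥ 1} ⌊n / p^k⌋. For p = 47, n = 537, the terms are:
  ⌊537/47^1⌋ = ⌊537/47⌋ = 11
(the next term ⌊537/47^2⌋ = 0, terminating the sum). Summing: v_47(537!) = 11 = 11.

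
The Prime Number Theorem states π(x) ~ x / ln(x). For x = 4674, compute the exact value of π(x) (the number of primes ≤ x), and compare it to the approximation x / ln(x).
π(4674) = 632;  x/ln(x) ≈ 553.15;  relative error ≈ 12.48%.

Directly count primes up to 4674: π(4674) = 632. The PNT approximation gives 4674/ln(4674) ≈ 4674/8.44977 ≈ 553.15. Relative error (π(x) − x/ln(x)) / π(x) ≈ 12.48%; the approximation is known to undercount slightly (Li(x) is a better estimate).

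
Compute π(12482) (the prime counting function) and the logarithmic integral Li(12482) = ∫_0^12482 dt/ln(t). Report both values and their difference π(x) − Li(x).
π(12482) = 1489;  Li(12482) ≈ 1512.31;  π(x) − Li(x) ≈ -23.31.

Direct count of primes ≤ 12482 gives π(12482) = 1489. Numerical evaluation of the logarithmic integral gives Li(12482) ≈ 1512.31. The difference π(x) − Li(x) ≈ -23.31 is typically negative for small/moderate x (Li(x) overestimates), though Littlewood's theorem shows this sign changes infinitely often.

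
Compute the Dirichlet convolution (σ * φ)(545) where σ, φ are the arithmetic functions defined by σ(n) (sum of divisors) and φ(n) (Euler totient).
(σ * φ)(545) = 2180

Divisors of 545: [1, 5, 109, 545]. For each d | 545:
  d = 1: σ(1) · φ(545/1) = 1 · 432 = 432
  d = 5: σ(5) · φ(545/5) = 6 · 108 = 648
  d = 109: σ(109) · φ(545/109) = 110 · 4 = 440
  d = 545: σ(545) · φ(545/545) = 660 · 1 = 660
Summing: (σ * φ)(545) = 432 + 648 + 440 + 660 = 2180.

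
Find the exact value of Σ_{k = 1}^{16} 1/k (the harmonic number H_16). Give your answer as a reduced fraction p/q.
H_16 = 2436559/720720

Direct summation: H_16 = 1 + 1/2 + ... + 1/16. The least common denominator is lcm(1, ..., 16) = 720720; over this denominator the numerator is 720720 + 360360 + 240240 + 180180 + 144144 + 120120 + 102960 + 90090 + 80080 + 72072 + 65520 + 60060 + 55440 + 51480 + 48048 + 45045 = 2436559, so H_16 = 2436559/720720 (already in lowest terms) ≈ 3.38073. (The PNT-adjacent estimate ln(16) + γ ≈ 3.34980 matches within O(1/n).)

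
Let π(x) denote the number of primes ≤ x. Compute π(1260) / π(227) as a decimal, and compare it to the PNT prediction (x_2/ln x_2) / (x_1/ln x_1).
π(1260)/π(227) = 205/49 ≈ 4.1837;  PNT prediction ≈ 4.2180.

π(227) = 49 and π(1260) = 205, so π(1260)/π(227) ≈ 4.1837. The PNT-predicted ratio is (1260/ln(1260)) / (227/ln(227)) ≈ 4.2180. The two agree to within a few percent, as expected.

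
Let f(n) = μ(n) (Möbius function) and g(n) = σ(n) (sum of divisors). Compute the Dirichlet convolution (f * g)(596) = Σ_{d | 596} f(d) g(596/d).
(μ * σ)(596) = 596

Divisors of 596: [1, 2, 4, 149, 298, 596]. For each d | 596:
  d = 1: μ(1) · σ(596/1) = 1 · 1050 = 1050
  d = 2: μ(2) · σ(596/2) = -1 · 450 = -450
  d = 4: μ(4) · σ(596/4) = 0 · 150 = 0
  d = 149: μ(149) · σ(596/149) = -1 · 7 = -7
  d = 298: μ(298) · σ(596/298) = 1 · 3 = 3
  d = 596: μ(596) · σ(596/596) = 0 · 1 = 0
Summing: (μ * σ)(596) = 1050 + -450 + 0 + -7 + 3 + 0 = 596.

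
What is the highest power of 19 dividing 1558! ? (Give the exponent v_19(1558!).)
v_19(1558!) = 86

Legendre's formula: v_p(n!) = Σ_{k ≥ 1} ⌊n / p^k⌋. For p = 19, n = 1558, the terms are:
  ⌊1558/19^1⌋ = ⌊1558/19⌋ = 82
  ⌊1558/19^2⌋ = ⌊1558/361⌋ = 4
(the next term ⌊1558/19^3⌋ = 0, terminating the sum). Summing: v_19(1558!) = 82 + 4 = 86.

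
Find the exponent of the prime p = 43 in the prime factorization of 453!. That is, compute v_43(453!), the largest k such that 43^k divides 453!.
v_43(453!) = 10

Legendre's formula: v_p(n!) = Σ_{k ≥ 1} ⌊n / p^k⌋. For p = 43, n = 453, the terms are:
  ⌊453/43^1⌋ = ⌊453/43⌋ = 10
(the next term ⌊453/43^2⌋ = 0, terminating the sum). Summing: v_43(453!) = 10 = 10.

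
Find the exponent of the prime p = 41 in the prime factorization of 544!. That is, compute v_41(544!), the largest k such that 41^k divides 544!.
v_41(544!) = 13

Legendre's formula: v_p(n!) = Σ_{k ≥ 1} ⌊n / p^k⌋. For p = 41, n = 544, the terms are:
  ⌊544/41^1⌋ = ⌊544/41⌋ = 13
(the next term ⌊544/41^2⌋ = 0, terminating the sum). Summing: v_41(544!) = 13 = 13.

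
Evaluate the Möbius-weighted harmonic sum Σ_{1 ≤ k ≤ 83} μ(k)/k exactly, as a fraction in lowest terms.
Σ μ(k)/k = -223590076836035175208867029720/8902150522975861711854133933093

Values of μ(k) for 1 ≤ k ≤ 83: μ(1) = 1, μ(2) = -1, μ(3) = -1, μ(5) = -1, μ(6) = 1, μ(7) = -1, μ(10) = 1, μ(11) = -1, μ(13) = -1, μ(14) = 1, μ(15) = 1, μ(17) = -1, μ(19) = -1, μ(21) = 1, μ(22) = 1, μ(23) = -1, μ(26) = 1, μ(29) = -1, μ(30) = -1, μ(31) = -1, μ(33) = 1, μ(34) = 1, μ(35) = 1, μ(37) = -1, μ(38) = 1, μ(39) = 1, μ(41) = -1, μ(42) = -1, μ(43) = -1, μ(46) = 1, μ(47) = -1, μ(51) = 1, μ(53) = -1, μ(55) = 1, μ(57) = 1, μ(58) = 1, μ(59) = -1, μ(61) = -1, μ(62) = 1, μ(65) = 1, μ(66) = -1, μ(67) = -1, μ(69) = 1, μ(70) = -1, μ(71) = -1, μ(73) = -1, μ(74) = 1, μ(77) = 1, μ(78) = -1, μ(79) = -1, μ(82) = 1, μ(83) = -1, with μ = 0 on non-squarefree integers. Summing μ(k)/k for k where μ(k) ≠ 0 gives -223590076836035175208867029720/8902150522975861711854133933093 ≈ -0.0251. (PNT ⟺ this sum → 0 as n → ∞.)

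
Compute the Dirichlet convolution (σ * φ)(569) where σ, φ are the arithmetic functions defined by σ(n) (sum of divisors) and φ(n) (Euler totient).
(σ * φ)(569) = 1138

Divisors of 569: [1, 569]. For each d | 569:
  d = 1: σ(1) · φ(569/1) = 1 · 568 = 568
  d = 569: σ(569) · φ(569/569) = 570 · 1 = 570
Summing: (σ * φ)(569) = 568 + 570 = 1138.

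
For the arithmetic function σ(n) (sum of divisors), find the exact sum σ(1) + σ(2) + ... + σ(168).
Σ_{n ≤ 168} σ(n) = 23355

Compute σ(n) for each 1 ≤ n ≤ 168: σ(1) = 1, σ(2) = 3, σ(3) = 4, σ(4) = 7, σ(5) = 6, σ(6) = 12, σ(7) = 8, σ(8) = 15, σ(9) = 13, σ(10) = 18, σ(11) = 12, σ(12) = 28, σ(13) = 14, σ(14) = 24, σ(15) = 24, σ(16) = 31, σ(17) = 18, σ(18) = 39, σ(19) = 20, σ(20) = 42, σ(21) = 32, σ(22) = 36, σ(23) = 24, σ(24) = 60, σ(25) = 31, σ(26) = 42, σ(27) = 40, σ(28) = 56, σ(29) = 30, σ(30) = 72, σ(31) = 32, σ(32) = 63, σ(33) = 48, σ(34) = 54, σ(35) = 48, σ(36) = 91, σ(37) = 38, σ(38) = 60, σ(39) = 56, σ(40) = 90, σ(41) = 42, σ(42) = 96, σ(43) = 44, σ(44) = 84, σ(45) = 78, σ(46) = 72, σ(47) = 48, σ(48) = 124, σ(49) = 57, σ(50) = 93, σ(51) = 72, σ(52) = 98, σ(53) = 54, σ(54) = 120, σ(55) = 72, σ(56) = 120, σ(57) = 80, σ(58) = 90, σ(59) = 60, σ(60) = 168, σ(61) = 62, σ(62) = 96, σ(63) = 104, σ(64) = 127, σ(65) = 84, σ(66) = 144, σ(67) = 68, σ(68) = 126, σ(69) = 96, σ(70) = 144, σ(71) = 72, σ(72) = 195, σ(73) = 74, σ(74) = 114, σ(75) = 124, σ(76) = 140, σ(77) = 96, σ(78) = 168, σ(79) = 80, σ(80) = 186, σ(81) = 121, σ(82) = 126, σ(83) = 84, σ(84) = 224, σ(85) = 108, σ(86) = 132, σ(87) = 120, σ(88) = 180, σ(89) = 90, σ(90) = 234, σ(91) = 112, σ(92) = 168, σ(93) = 128, σ(94) = 144, σ(95) = 120, σ(96) = 252, σ(97) = 98, σ(98) = 171, σ(99) = 156, σ(100) = 217, σ(101) = 102, σ(102) = 216, σ(103) = 104, σ(104) = 210, σ(105) = 192, σ(106) = 162, σ(107) = 108, σ(108) = 280, σ(109) = 110, σ(110) = 216, σ(111) = 152, σ(112) = 248, σ(113) = 114, σ(114) = 240, σ(115) = 144, σ(116) = 210, σ(117) = 182, σ(118) = 180, σ(119) = 144, σ(120) = 360, σ(121) = 133, σ(122) = 186, σ(123) = 168, σ(124) = 224, σ(125) = 156, σ(126) = 312, σ(127) = 128, σ(128) = 255, σ(129) = 176, σ(130) = 252, σ(131) = 132, σ(132) = 336, σ(133) = 160, σ(134) = 204, σ(135) = 240, σ(136) = 270, σ(137) = 138, σ(138) = 288, σ(139) = 140, σ(140) = 336, σ(141) = 192, σ(142) = 216, σ(143) = 168, σ(144) = 403, σ(145) = 180, σ(146) = 222, σ(147) = 228, σ(148) = 266, σ(149) = 150, σ(150) = 372, σ(151) = 152, σ(152) = 300, σ(153) = 234, σ(154) = 288, σ(155) = 192, σ(156) = 392, σ(157) = 158, σ(158) = 240, σ(159) = 216, σ(160) = 378, σ(161) = 192, σ(162) = 363, σ(163) = 164, σ(164) = 294, σ(165) = 288, σ(166) = 252, σ(167) = 168, σ(168) = 480. Summing all 168 values: 23355. (Average order: Σ_{n ≤ x} σ(n) ~ (π²/12) x². For x = 168, (π²/12)·168² ≈ 23213.31.)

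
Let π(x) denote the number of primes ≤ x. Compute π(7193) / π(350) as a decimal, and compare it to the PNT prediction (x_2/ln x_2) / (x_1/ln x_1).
π(7193)/π(350) = 919/70 ≈ 13.1286;  PNT prediction ≈ 13.5560.

π(350) = 70 and π(7193) = 919, so π(7193)/π(350) ≈ 13.1286. The PNT-predicted ratio is (7193/ln(7193)) / (350/ln(350)) ≈ 13.5560. The two agree to within a few percent, as expected.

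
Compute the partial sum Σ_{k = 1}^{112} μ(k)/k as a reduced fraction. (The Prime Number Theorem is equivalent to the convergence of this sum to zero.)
Σ μ(k)/k = -678316192822146162262092815134314936522301/39962142402550705168325165981723972810713890

Values of μ(k) for 1 ≤ k ≤ 112: μ(1) = 1, μ(2) = -1, μ(3) = -1, μ(5) = -1, μ(6) = 1, μ(7) = -1, μ(10) = 1, μ(11) = -1, μ(13) = -1, μ(14) = 1, μ(15) = 1, μ(17) = -1, μ(19) = -1, μ(21) = 1, μ(22) = 1, μ(23) = -1, μ(26) = 1, μ(29) = -1, μ(30) = -1, μ(31) = -1, μ(33) = 1, μ(34) = 1, μ(35) = 1, μ(37) = -1, μ(38) = 1, μ(39) = 1, μ(41) = -1, μ(42) = -1, μ(43) = -1, μ(46) = 1, μ(47) = -1, μ(51) = 1, μ(53) = -1, μ(55) = 1, μ(57) = 1, μ(58) = 1, μ(59) = -1, μ(61) = -1, μ(62) = 1, μ(65) = 1, μ(66) = -1, μ(67) = -1, μ(69) = 1, μ(70) = -1, μ(71) = -1, μ(73) = -1, μ(74) = 1, μ(77) = 1, μ(78) = -1, μ(79) = -1, μ(82) = 1, μ(83) = -1, μ(85) = 1, μ(86) = 1, μ(87) = 1, μ(89) = -1, μ(91) = 1, μ(93) = 1, μ(94) = 1, μ(95) = 1, μ(97) = -1, μ(101) = -1, μ(102) = -1, μ(103) = -1, μ(105) = -1, μ(106) = 1, μ(107) = -1, μ(109) = -1, μ(110) = -1, μ(111) = 1, with μ = 0 on non-squarefree integers. Summing μ(k)/k for k where μ(k) ≠ 0 gives -678316192822146162262092815134314936522301/39962142402550705168325165981723972810713890 ≈ -0.0170. (PNT ⟺ this sum → 0 as n → ∞.)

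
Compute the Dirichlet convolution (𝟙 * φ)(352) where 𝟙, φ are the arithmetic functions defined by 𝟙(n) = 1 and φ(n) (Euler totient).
(𝟙 * φ)(352) = 352

Divisors of 352: [1, 2, 4, 8, 11, 16, 22, 32, 44, 88, 176, 352]. For each d | 352:
  d = 1: 𝟙(1) · φ(352/1) = 1 · 160 = 160
  d = 2: 𝟙(2) · φ(352/2) = 1 · 80 = 80
  d = 4: 𝟙(4) · φ(352/4) = 1 · 40 = 40
  d = 8: 𝟙(8) · φ(352/8) = 1 · 20 = 20
  d = 11: 𝟙(11) · φ(352/11) = 1 · 16 = 16
  d = 16: 𝟙(16) · φ(352/16) = 1 · 10 = 10
  d = 22: 𝟙(22) · φ(352/22) = 1 · 8 = 8
  d = 32: 𝟙(32) · φ(352/32) = 1 · 10 = 10
  d = 44: 𝟙(44) · φ(352/44) = 1 · 4 = 4
  d = 88: 𝟙(88) · φ(352/88) = 1 · 2 = 2
  d = 176: 𝟙(176) · φ(352/176) = 1 · 1 = 1
  d = 352: 𝟙(352) · φ(352/352) = 1 · 1 = 1
Summing: (𝟙 * φ)(352) = 160 + 80 + 40 + 20 + 16 + 10 + 8 + 10 + 4 + 2 + 1 + 1 = 352.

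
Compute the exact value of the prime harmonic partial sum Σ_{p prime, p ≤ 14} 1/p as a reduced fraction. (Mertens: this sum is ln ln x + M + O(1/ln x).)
Σ 1/p = 40361/30030

π(14) = 6, so the primes ≤ 14 are [2, 3, 5, 7, 11, 13]. Summing 1/p over these primes: 40361/30030 ≈ 1.3440. Mertens estimate ln ln(14) + 0.2615 ≈ 1.2319.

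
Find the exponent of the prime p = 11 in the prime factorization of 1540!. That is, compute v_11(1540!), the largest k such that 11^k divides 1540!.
v_11(1540!) = 153

Legendre's formula: v_p(n!) = Σ_{k ≥ 1} ⌊n / p^k⌋. For p = 11, n = 1540, the terms are:
  ⌊1540/11^1⌋ = ⌊1540/11⌋ = 140
  ⌊1540/11^2⌋ = ⌊1540/121⌋ = 12
  ⌊1540/11^3⌋ = ⌊1540/1331⌋ = 1
(the next term ⌊1540/11^4⌋ = 0, terminating the sum). Summing: v_11(1540!) = 140 + 12 + 1 = 153.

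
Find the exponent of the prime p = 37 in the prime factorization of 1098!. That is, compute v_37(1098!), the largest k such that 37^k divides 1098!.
v_37(1098!) = 29

Legendre's formula: v_p(n!) = Σ_{k ≥ 1} ⌊n / p^k⌋. For p = 37, n = 1098, the terms are:
  ⌊1098/37^1⌋ = ⌊1098/37⌋ = 29
(the next term ⌊1098/37^2⌋ = 0, terminating the sum). Summing: v_37(1098!) = 29 = 29.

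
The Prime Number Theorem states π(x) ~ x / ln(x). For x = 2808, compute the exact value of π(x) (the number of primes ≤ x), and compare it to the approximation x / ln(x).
π(2808) = 409;  x/ln(x) ≈ 353.64;  relative error ≈ 13.53%.

Directly count primes up to 2808: π(2808) = 409. The PNT approximation gives 2808/ln(2808) ≈ 2808/7.94023 ≈ 353.64. Relative error (π(x) − x/ln(x)) / π(x) ≈ 13.53%; the approximation is known to undercount slightly (Li(x) is a better estimate).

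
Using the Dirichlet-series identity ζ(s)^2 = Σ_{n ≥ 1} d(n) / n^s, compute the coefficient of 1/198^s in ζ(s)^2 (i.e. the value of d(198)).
d(198) = 12

ζ(s)^2 = (Σ 1/m^s)(Σ 1/k^s). The coefficient of 1/n^s in the product is the number of ordered pairs (m, k) with mk = n, which equals d(n). For n = 198, divisors are [1, 2, 3, 6, 9, 11, 18, 22, 33, 66, 99, 198], so d(198) = 12.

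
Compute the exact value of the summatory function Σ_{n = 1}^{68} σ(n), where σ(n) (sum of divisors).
Σ_{n ≤ 68} σ(n) = 3825

Compute σ(n) for each 1 ≤ n ≤ 68: σ(1) = 1, σ(2) = 3, σ(3) = 4, σ(4) = 7, σ(5) = 6, σ(6) = 12, σ(7) = 8, σ(8) = 15, σ(9) = 13, σ(10) = 18, σ(11) = 12, σ(12) = 28, σ(13) = 14, σ(14) = 24, σ(15) = 24, σ(16) = 31, σ(17) = 18, σ(18) = 39, σ(19) = 20, σ(20) = 42, σ(21) = 32, σ(22) = 36, σ(23) = 24, σ(24) = 60, σ(25) = 31, σ(26) = 42, σ(27) = 40, σ(28) = 56, σ(29) = 30, σ(30) = 72, σ(31) = 32, σ(32) = 63, σ(33) = 48, σ(34) = 54, σ(35) = 48, σ(36) = 91, σ(37) = 38, σ(38) = 60, σ(39) = 56, σ(40) = 90, σ(41) = 42, σ(42) = 96, σ(43) = 44, σ(44) = 84, σ(45) = 78, σ(46) = 72, σ(47) = 48, σ(48) = 124, σ(49) = 57, σ(50) = 93, σ(51) = 72, σ(52) = 98, σ(53) = 54, σ(54) = 120, σ(55) = 72, σ(56) = 120, σ(57) = 80, σ(58) = 90, σ(59) = 60, σ(60) = 168, σ(61) = 62, σ(62) = 96, σ(63) = 104, σ(64) = 127, σ(65) = 84, σ(66) = 144, σ(67) = 68, σ(68) = 126. Summing all 68 values: 3825. (Average order: Σ_{n ≤ x} σ(n) ~ (π²/12) x². For x = 68, (π²/12)·68² ≈ 3803.09.)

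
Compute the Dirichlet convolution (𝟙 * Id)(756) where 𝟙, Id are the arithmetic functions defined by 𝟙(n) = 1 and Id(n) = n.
(𝟙 * Id)(756) = 2240

Divisors of 756: [1, 2, 3, 4, 6, 7, 9, 12, 14, 18, 21, 27, 28, 36, 42, 54, 63, 84, 108, 126, 189, 252, 378, 756]. For each d | 756:
  d = 1: 𝟙(1) · Id(756/1) = 1 · 756 = 756
  d = 2: 𝟙(2) · Id(756/2) = 1 · 378 = 378
  d = 3: 𝟙(3) · Id(756/3) = 1 · 252 = 252
  d = 4: 𝟙(4) · Id(756/4) = 1 · 189 = 189
  d = 6: 𝟙(6) · Id(756/6) = 1 · 126 = 126
  d = 7: 𝟙(7) · Id(756/7) = 1 · 108 = 108
  d = 9: 𝟙(9) · Id(756/9) = 1 · 84 = 84
  d = 12: 𝟙(12) · Id(756/12) = 1 · 63 = 63
  d = 14: 𝟙(14) · Id(756/14) = 1 · 54 = 54
  d = 18: 𝟙(18) · Id(756/18) = 1 · 42 = 42
  d = 21: 𝟙(21) · Id(756/21) = 1 · 36 = 36
  d = 27: 𝟙(27) · Id(756/27) = 1 · 28 = 28
  d = 28: 𝟙(28) · Id(756/28) = 1 · 27 = 27
  d = 36: 𝟙(36) · Id(756/36) = 1 · 21 = 21
  d = 42: 𝟙(42) · Id(756/42) = 1 · 18 = 18
  d = 54: 𝟙(54) · Id(756/54) = 1 · 14 = 14
  d = 63: 𝟙(63) · Id(756/63) = 1 · 12 = 12
  d = 84: 𝟙(84) · Id(756/84) = 1 · 9 = 9
  d = 108: 𝟙(108) · Id(756/108) = 1 · 7 = 7
  d = 126: 𝟙(126) · Id(756/126) = 1 · 6 = 6
  d = 189: 𝟙(189) · Id(756/189) = 1 · 4 = 4
  d = 252: 𝟙(252) · Id(756/252) = 1 · 3 = 3
  d = 378: 𝟙(378) · Id(756/378) = 1 · 2 = 2
  d = 756: 𝟙(756) · Id(756/756) = 1 · 1 = 1
Summing: (𝟙 * Id)(756) = 756 + 378 + 252 + 189 + 126 + 108 + 84 + 63 + 54 + 42 + 36 + 28 + 27 + 21 + 18 + 14 + 12 + 9 + 7 + 6 + 4 + 3 + 2 + 1 = 2240.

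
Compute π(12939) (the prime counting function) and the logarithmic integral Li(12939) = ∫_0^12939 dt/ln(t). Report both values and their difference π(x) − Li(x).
π(12939) = 1540;  Li(12939) ≈ 1560.67;  π(x) − Li(x) ≈ -20.67.

Direct count of primes ≤ 12939 gives π(12939) = 1540. Numerical evaluation of the logarithmic integral gives Li(12939) ≈ 1560.67. The difference π(x) − Li(x) ≈ -20.67 is typically negative for small/moderate x (Li(x) overestimates), though Littlewood's theorem shows this sign changes infinitely often.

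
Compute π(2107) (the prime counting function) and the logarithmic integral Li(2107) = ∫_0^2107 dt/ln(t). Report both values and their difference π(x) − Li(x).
π(2107) = 317;  Li(2107) ≈ 328.84;  π(x) − Li(x) ≈ -11.84.

Direct count of primes ≤ 2107 gives π(2107) = 317. Numerical evaluation of the logarithmic integral gives Li(2107) ≈ 328.84. The difference π(x) − Li(x) ≈ -11.84 is typically negative for small/moderate x (Li(x) overestimates), though Littlewood's theorem shows this sign changes infinitely often.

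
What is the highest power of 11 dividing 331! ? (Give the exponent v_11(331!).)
v_11(331!) = 32

Legendre's formula: v_p(n!) = Σ_{k ≥ 1} ⌊n / p^k⌋. For p = 11, n = 331, the terms are:
  ⌊331/11^1⌋ = ⌊331/11⌋ = 30
  ⌊331/11^2⌋ = ⌊331/121⌋ = 2
(the next term ⌊331/11^3⌋ = 0, terminating the sum). Summing: v_11(331!) = 30 + 2 = 32.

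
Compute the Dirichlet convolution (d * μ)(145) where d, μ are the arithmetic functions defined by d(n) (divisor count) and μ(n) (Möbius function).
(d * μ)(145) = 1

Divisors of 145: [1, 5, 29, 145]. For each d | 145:
  d = 1: d(1) · μ(145/1) = 1 · 1 = 1
  d = 5: d(5) · μ(145/5) = 2 · -1 = -2
  d = 29: d(29) · μ(145/29) = 2 · -1 = -2
  d = 145: d(145) · μ(145/145) = 4 · 1 = 4
Summing: (d * μ)(145) = 1 + -2 + -2 + 4 = 1.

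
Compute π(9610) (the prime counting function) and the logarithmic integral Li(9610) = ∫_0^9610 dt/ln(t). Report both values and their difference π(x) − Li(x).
π(9610) = 1185;  Li(9610) ≈ 1203.70;  π(x) − Li(x) ≈ -18.70.

Direct count of primes ≤ 9610 gives π(9610) = 1185. Numerical evaluation of the logarithmic integral gives Li(9610) ≈ 1203.70. The difference π(x) − Li(x) ≈ -18.70 is typically negative for small/moderate x (Li(x) overestimates), though Littlewood's theorem shows this sign changes infinitely often.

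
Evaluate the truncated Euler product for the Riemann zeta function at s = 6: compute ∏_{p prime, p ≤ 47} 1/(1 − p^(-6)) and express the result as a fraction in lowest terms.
∏ = 739922824862544451640166694180680765476614483998462834502498139791315/727309058868145310276350820375862045292293308126790710400267935809536

The primes p ≤ 47 are [2, 3, 5, 7, 11, 13, 17, 19, 23, 29, 31, 37, 41, 43, 47]. For each prime, (1 − 1/p^6)^(-1) = p^6 / (p^6 − 1). The product is (1 − 1/2^6)^(-1), (1 − 1/3^6)^(-1), (1 − 1/5^6)^(-1), (1 − 1/7^6)^(-1), (1 − 1/11^6)^(-1), (1 − 1/13^6)^(-1), (1 − 1/17^6)^(-1), (1 − 1/19^6)^(-1), (1 − 1/23^6)^(-1), (1 − 1/29^6)^(-1), (1 − 1/31^6)^(-1), (1 − 1/37^6)^(-1), (1 − 1/41^6)^(-1), (1 − 1/43^6)^(-1), (1 − 1/47^6)^(-1) = ∏ p^6 / (p^6 − 1) = 739922824862544451640166694180680765476614483998462834502498139791315/727309058868145310276350820375862045292293308126790710400267935809536.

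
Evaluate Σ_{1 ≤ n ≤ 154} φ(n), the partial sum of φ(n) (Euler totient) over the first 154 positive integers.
Σ_{n ≤ 154} φ(n) = 7236

Compute φ(n) for each 1 ≤ n ≤ 154: φ(1) = 1, φ(2) = 1, φ(3) = 2, φ(4) = 2, φ(5) = 4, φ(6) = 2, φ(7) = 6, φ(8) = 4, φ(9) = 6, φ(10) = 4, φ(11) = 10, φ(12) = 4, φ(13) = 12, φ(14) = 6, φ(15) = 8, φ(16) = 8, φ(17) = 16, φ(18) = 6, φ(19) = 18, φ(20) = 8, φ(21) = 12, φ(22) = 10, φ(23) = 22, φ(24) = 8, φ(25) = 20, φ(26) = 12, φ(27) = 18, φ(28) = 12, φ(29) = 28, φ(30) = 8, φ(31) = 30, φ(32) = 16, φ(33) = 20, φ(34) = 16, φ(35) = 24, φ(36) = 12, φ(37) = 36, φ(38) = 18, φ(39) = 24, φ(40) = 16, φ(41) = 40, φ(42) = 12, φ(43) = 42, φ(44) = 20, φ(45) = 24, φ(46) = 22, φ(47) = 46, φ(48) = 16, φ(49) = 42, φ(50) = 20, φ(51) = 32, φ(52) = 24, φ(53) = 52, φ(54) = 18, φ(55) = 40, φ(56) = 24, φ(57) = 36, φ(58) = 28, φ(59) = 58, φ(60) = 16, φ(61) = 60, φ(62) = 30, φ(63) = 36, φ(64) = 32, φ(65) = 48, φ(66) = 20, φ(67) = 66, φ(68) = 32, φ(69) = 44, φ(70) = 24, φ(71) = 70, φ(72) = 24, φ(73) = 72, φ(74) = 36, φ(75) = 40, φ(76) = 36, φ(77) = 60, φ(78) = 24, φ(79) = 78, φ(80) = 32, φ(81) = 54, φ(82) = 40, φ(83) = 82, φ(84) = 24, φ(85) = 64, φ(86) = 42, φ(87) = 56, φ(88) = 40, φ(89) = 88, φ(90) = 24, φ(91) = 72, φ(92) = 44, φ(93) = 60, φ(94) = 46, φ(95) = 72, φ(96) = 32, φ(97) = 96, φ(98) = 42, φ(99) = 60, φ(100) = 40, φ(101) = 100, φ(102) = 32, φ(103) = 102, φ(104) = 48, φ(105) = 48, φ(106) = 52, φ(107) = 106, φ(108) = 36, φ(109) = 108, φ(110) = 40, φ(111) = 72, φ(112) = 48, φ(113) = 112, φ(114) = 36, φ(115) = 88, φ(116) = 56, φ(117) = 72, φ(118) = 58, φ(119) = 96, φ(120) = 32, φ(121) = 110, φ(122) = 60, φ(123) = 80, φ(124) = 60, φ(125) = 100, φ(126) = 36, φ(127) = 126, φ(128) = 64, φ(129) = 84, φ(130) = 48, φ(131) = 130, φ(132) = 40, φ(133) = 108, φ(134) = 66, φ(135) = 72, φ(136) = 64, φ(137) = 136, φ(138) = 44, φ(139) = 138, φ(140) = 48, φ(141) = 92, φ(142) = 70, φ(143) = 120, φ(144) = 48, φ(145) = 112, φ(146) = 72, φ(147) = 84, φ(148) = 72, φ(149) = 148, φ(150) = 40, φ(151) = 150, φ(152) = 72, φ(153) = 96, φ(154) = 60. Summing all 154 values: 7236. (Average order: Σ_{n ≤ x} φ(n) ~ (3/π²) x². For x = 154, (3/π²)·154² ≈ 7208.80.)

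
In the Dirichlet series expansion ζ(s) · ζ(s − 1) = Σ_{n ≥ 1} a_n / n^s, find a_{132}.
σ(132) = 336

In the product (Σ m^0/m^s)(Σ k / k^s) = Σ (Σ_{d | n} d) / n^s, the coefficient of 1/n^s is σ(n) = Σ_{d | n} d. For n = 132, divisors are [1, 2, 3, 4, 6, 11, 12, 22, 33, 44, 66, 132]; summing: σ(132) = 336.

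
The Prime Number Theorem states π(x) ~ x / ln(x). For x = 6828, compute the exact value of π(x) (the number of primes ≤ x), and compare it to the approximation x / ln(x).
π(6828) = 878;  x/ln(x) ≈ 773.38;  relative error ≈ 11.92%.

Directly count primes up to 6828: π(6828) = 878. The PNT approximation gives 6828/ln(6828) ≈ 6828/8.82879 ≈ 773.38. Relative error (π(x) − x/ln(x)) / π(x) ≈ 11.92%; the approximation is known to undercount slightly (Li(x) is a better estimate).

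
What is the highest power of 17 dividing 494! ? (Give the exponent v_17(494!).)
v_17(494!) = 30

Legendre's formula: v_p(n!) = Σ_{k ≥ 1} ⌊n / p^k⌋. For p = 17, n = 494, the terms are:
  ⌊494/17^1⌋ = ⌊494/17⌋ = 29
  ⌊494/17^2⌋ = ⌊494/289⌋ = 1
(the next term ⌊494/17^3⌋ = 0, terminating the sum). Summing: v_17(494!) = 29 + 1 = 30.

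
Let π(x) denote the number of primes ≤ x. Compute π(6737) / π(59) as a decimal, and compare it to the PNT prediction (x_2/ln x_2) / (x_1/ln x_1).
π(6737)/π(59) = 869/17 ≈ 51.1176;  PNT prediction ≈ 52.8168.

π(59) = 17 and π(6737) = 869, so π(6737)/π(59) ≈ 51.1176. The PNT-predicted ratio is (6737/ln(6737)) / (59/ln(59)) ≈ 52.8168. The two agree to within a few percent, as expected.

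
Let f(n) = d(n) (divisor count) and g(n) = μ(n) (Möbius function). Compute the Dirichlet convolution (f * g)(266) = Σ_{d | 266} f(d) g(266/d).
(d * μ)(266) = 1

Divisors of 266: [1, 2, 7, 14, 19, 38, 133, 266]. For each d | 266:
  d = 1: d(1) · μ(266/1) = 1 · -1 = -1
  d = 2: d(2) · μ(266/2) = 2 · 1 = 2
  d = 7: d(7) · μ(266/7) = 2 · 1 = 2
  d = 14: d(14) · μ(266/14) = 4 · -1 = -4
  d = 19: d(19) · μ(266/19) = 2 · 1 = 2
  d = 38: d(38) · μ(266/38) = 4 · -1 = -4
  d = 133: d(133) · μ(266/133) = 4 · -1 = -4
  d = 266: d(266) · μ(266/266) = 8 · 1 = 8
Summing: (d * μ)(266) = -1 + 2 + 2 + -4 + 2 + -4 + -4 + 8 = 1.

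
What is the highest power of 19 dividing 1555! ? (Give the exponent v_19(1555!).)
v_19(1555!) = 85

Legendre's formula: v_p(n!) = Σ_{k ≥ 1} ⌊n / p^k⌋. For p = 19, n = 1555, the terms are:
  ⌊1555/19^1⌋ = ⌊1555/19⌋ = 81
  ⌊1555/19^2⌋ = ⌊1555/361⌋ = 4
(the next term ⌊1555/19^3⌋ = 0, terminating the sum). Summing: v_19(1555!) = 81 + 4 = 85.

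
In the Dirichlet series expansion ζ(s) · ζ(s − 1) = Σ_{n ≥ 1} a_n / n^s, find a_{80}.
σ(80) = 186

In the product (Σ m^0/m^s)(Σ k / k^s) = Σ (Σ_{d | n} d) / n^s, the coefficient of 1/n^s is σ(n) = Σ_{d | n} d. For n = 80, divisors are [1, 2, 4, 5, 8, 10, 16, 20, 40, 80]; summing: σ(80) = 186.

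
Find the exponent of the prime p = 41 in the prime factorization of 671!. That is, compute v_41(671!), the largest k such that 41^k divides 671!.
v_41(671!) = 16

Legendre's formula: v_p(n!) = Σ_{k ≥ 1} ⌊n / p^k⌋. For p = 41, n = 671, the terms are:
  ⌊671/41^1⌋ = ⌊671/41⌋ = 16
(the next term ⌊671/41^2⌋ = 0, terminating the sum). Summing: v_41(671!) = 16 = 16.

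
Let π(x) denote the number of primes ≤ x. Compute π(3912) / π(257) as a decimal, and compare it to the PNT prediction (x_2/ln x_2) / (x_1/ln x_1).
π(3912)/π(257) = 541/55 ≈ 9.8364;  PNT prediction ≈ 10.2114.

π(257) = 55 and π(3912) = 541, so π(3912)/π(257) ≈ 9.8364. The PNT-predicted ratio is (3912/ln(3912)) / (257/ln(257)) ≈ 10.2114. The two agree to within a few percent, as expected.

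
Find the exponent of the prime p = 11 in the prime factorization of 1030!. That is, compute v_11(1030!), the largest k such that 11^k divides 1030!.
v_11(1030!) = 101

Legendre's formula: v_p(n!) = Σ_{k ≥ 1} ⌊n / p^k⌋. For p = 11, n = 1030, the terms are:
  ⌊1030/11^1⌋ = ⌊1030/11⌋ = 93
  ⌊1030/11^2⌋ = ⌊1030/121⌋ = 8
(the next term ⌊1030/11^3⌋ = 0, terminating the sum). Summing: v_11(1030!) = 93 + 8 = 101.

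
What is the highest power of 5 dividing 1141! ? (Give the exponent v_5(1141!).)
v_5(1141!) = 283

Legendre's formula: v_p(n!) = Σ_{k ≥ 1} ⌊n / p^k⌋. For p = 5, n = 1141, the terms are:
  ⌊1141/5^1⌋ = ⌊1141/5⌋ = 228
  ⌊1141/5^2⌋ = ⌊1141/25⌋ = 45
  ⌊1141/5^3⌋ = ⌊1141/125⌋ = 9
  ⌊1141/5^4⌋ = ⌊1141/625⌋ = 1
(the next term ⌊1141/5^5⌋ = 0, terminating the sum). Summing: v_5(1141!) = 228 + 45 + 9 + 1 = 283.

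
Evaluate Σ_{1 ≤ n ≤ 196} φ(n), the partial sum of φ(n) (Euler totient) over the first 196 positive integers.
Σ_{n ≤ 196} φ(n) = 11698

Compute φ(n) for each 1 ≤ n ≤ 196: φ(1) = 1, φ(2) = 1, φ(3) = 2, φ(4) = 2, φ(5) = 4, φ(6) = 2, φ(7) = 6, φ(8) = 4, φ(9) = 6, φ(10) = 4, φ(11) = 10, φ(12) = 4, φ(13) = 12, φ(14) = 6, φ(15) = 8, φ(16) = 8, φ(17) = 16, φ(18) = 6, φ(19) = 18, φ(20) = 8, φ(21) = 12, φ(22) = 10, φ(23) = 22, φ(24) = 8, φ(25) = 20, φ(26) = 12, φ(27) = 18, φ(28) = 12, φ(29) = 28, φ(30) = 8, φ(31) = 30, φ(32) = 16, φ(33) = 20, φ(34) = 16, φ(35) = 24, φ(36) = 12, φ(37) = 36, φ(38) = 18, φ(39) = 24, φ(40) = 16, φ(41) = 40, φ(42) = 12, φ(43) = 42, φ(44) = 20, φ(45) = 24, φ(46) = 22, φ(47) = 46, φ(48) = 16, φ(49) = 42, φ(50) = 20, φ(51) = 32, φ(52) = 24, φ(53) = 52, φ(54) = 18, φ(55) = 40, φ(56) = 24, φ(57) = 36, φ(58) = 28, φ(59) = 58, φ(60) = 16, φ(61) = 60, φ(62) = 30, φ(63) = 36, φ(64) = 32, φ(65) = 48, φ(66) = 20, φ(67) = 66, φ(68) = 32, φ(69) = 44, φ(70) = 24, φ(71) = 70, φ(72) = 24, φ(73) = 72, φ(74) = 36, φ(75) = 40, φ(76) = 36, φ(77) = 60, φ(78) = 24, φ(79) = 78, φ(80) = 32, φ(81) = 54, φ(82) = 40, φ(83) = 82, φ(84) = 24, φ(85) = 64, φ(86) = 42, φ(87) = 56, φ(88) = 40, φ(89) = 88, φ(90) = 24, φ(91) = 72, φ(92) = 44, φ(93) = 60, φ(94) = 46, φ(95) = 72, φ(96) = 32, φ(97) = 96, φ(98) = 42, φ(99) = 60, φ(100) = 40, φ(101) = 100, φ(102) = 32, φ(103) = 102, φ(104) = 48, φ(105) = 48, φ(106) = 52, φ(107) = 106, φ(108) = 36, φ(109) = 108, φ(110) = 40, φ(111) = 72, φ(112) = 48, φ(113) = 112, φ(114) = 36, φ(115) = 88, φ(116) = 56, φ(117) = 72, φ(118) = 58, φ(119) = 96, φ(120) = 32, φ(121) = 110, φ(122) = 60, φ(123) = 80, φ(124) = 60, φ(125) = 100, φ(126) = 36, φ(127) = 126, φ(128) = 64, φ(129) = 84, φ(130) = 48, φ(131) = 130, φ(132) = 40, φ(133) = 108, φ(134) = 66, φ(135) = 72, φ(136) = 64, φ(137) = 136, φ(138) = 44, φ(139) = 138, φ(140) = 48, φ(141) = 92, φ(142) = 70, φ(143) = 120, φ(144) = 48, φ(145) = 112, φ(146) = 72, φ(147) = 84, φ(148) = 72, φ(149) = 148, φ(150) = 40, φ(151) = 150, φ(152) = 72, φ(153) = 96, φ(154) = 60, φ(155) = 120, φ(156) = 48, φ(157) = 156, φ(158) = 78, φ(159) = 104, φ(160) = 64, φ(161) = 132, φ(162) = 54, φ(163) = 162, φ(164) = 80, φ(165) = 80, φ(166) = 82, φ(167) = 166, φ(168) = 48, φ(169) = 156, φ(170) = 64, φ(171) = 108, φ(172) = 84, φ(173) = 172, φ(174) = 56, φ(175) = 120, φ(176) = 80, φ(177) = 116, φ(178) = 88, φ(179) = 178, φ(180) = 48, φ(181) = 180, φ(182) = 72, φ(183) = 120, φ(184) = 88, φ(185) = 144, φ(186) = 60, φ(187) = 160, φ(188) = 92, φ(189) = 108, φ(190) = 72, φ(191) = 190, φ(192) = 64, φ(193) = 192, φ(194) = 96, φ(195) = 96, φ(196) = 84. Summing all 196 values: 11698. (Average order: Σ_{n ≤ x} φ(n) ~ (3/π²) x². For x = 196, (3/π²)·196² ≈ 11677.06.)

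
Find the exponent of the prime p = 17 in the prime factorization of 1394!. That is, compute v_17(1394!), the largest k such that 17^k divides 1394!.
v_17(1394!) = 86

Legendre's formula: v_p(n!) = Σ_{k ≥ 1} ⌊n / p^k⌋. For p = 17, n = 1394, the terms are:
  ⌊1394/17^1⌋ = ⌊1394/17⌋ = 82
  ⌊1394/17^2⌋ = ⌊1394/289⌋ = 4
(the next term ⌊1394/17^3⌋ = 0, terminating the sum). Summing: v_17(1394!) = 82 + 4 = 86.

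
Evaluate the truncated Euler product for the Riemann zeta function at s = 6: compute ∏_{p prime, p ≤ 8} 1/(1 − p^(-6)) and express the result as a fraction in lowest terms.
∏ = 5359375/5268016

The primes p ≤ 8 are [2, 3, 5, 7]. For each prime, (1 − 1/p^6)^(-1) = p^6 / (p^6 − 1). The product is (1 − 1/2^6)^(-1), (1 − 1/3^6)^(-1), (1 − 1/5^6)^(-1), (1 − 1/7^6)^(-1) = ∏ p^6 / (p^6 − 1) = 5359375/5268016.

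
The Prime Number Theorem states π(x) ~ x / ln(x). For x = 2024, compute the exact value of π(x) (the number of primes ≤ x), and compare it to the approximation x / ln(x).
π(2024) = 306;  x/ln(x) ≈ 265.87;  relative error ≈ 13.12%.

Directly count primes up to 2024: π(2024) = 306. The PNT approximation gives 2024/ln(2024) ≈ 2024/7.61283 ≈ 265.87. Relative error (π(x) − x/ln(x)) / π(x) ≈ 13.12%; the approximation is known to undercount slightly (Li(x) is a better estimate).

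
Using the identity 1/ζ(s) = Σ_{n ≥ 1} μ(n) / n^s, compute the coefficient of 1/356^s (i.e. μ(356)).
μ(356) = 0

Factor n = 356 = 2^2 · 89. μ(n) = 0 if any exponent ≥ 2 (not squarefree); otherwise μ(n) = (−1)^{ω(n)} where ω(n) is the number of distinct prime factors. Applying: μ(356) = 0.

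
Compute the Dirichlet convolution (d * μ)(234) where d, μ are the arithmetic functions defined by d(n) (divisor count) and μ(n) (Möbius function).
(d * μ)(234) = 1

Divisors of 234: [1, 2, 3, 6, 9, 13, 18, 26, 39, 78, 117, 234]. For each d | 234:
  d = 1: d(1) · μ(234/1) = 1 · 0 = 0
  d = 2: d(2) · μ(234/2) = 2 · 0 = 0
  d = 3: d(3) · μ(234/3) = 2 · -1 = -2
  d = 6: d(6) · μ(234/6) = 4 · 1 = 4
  d = 9: d(9) · μ(234/9) = 3 · 1 = 3
  d = 13: d(13) · μ(234/13) = 2 · 0 = 0
  d = 18: d(18) · μ(234/18) = 6 · -1 = -6
  d = 26: d(26) · μ(234/26) = 4 · 0 = 0
  d = 39: d(39) · μ(234/39) = 4 · 1 = 4
  d = 78: d(78) · μ(234/78) = 8 · -1 = -8
  d = 117: d(117) · μ(234/117) = 6 · -1 = -6
  d = 234: d(234) · μ(234/234) = 12 · 1 = 12
Summing: (d * μ)(234) = 0 + 0 + -2 + 4 + 3 + 0 + -6 + 0 + 4 + -8 + -6 + 12 = 1.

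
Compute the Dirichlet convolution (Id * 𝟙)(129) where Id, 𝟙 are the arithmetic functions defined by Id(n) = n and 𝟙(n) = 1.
(Id * 𝟙)(129) = 176

Divisors of 129: [1, 3, 43, 129]. For each d | 129:
  d = 1: Id(1) · 𝟙(129/1) = 1 · 1 = 1
  d = 3: Id(3) · 𝟙(129/3) = 3 · 1 = 3
  d = 43: Id(43) · 𝟙(129/43) = 43 · 1 = 43
  d = 129: Id(129) · 𝟙(129/129) = 129 · 1 = 129
Summing: (Id * 𝟙)(129) = 1 + 3 + 43 + 129 = 176.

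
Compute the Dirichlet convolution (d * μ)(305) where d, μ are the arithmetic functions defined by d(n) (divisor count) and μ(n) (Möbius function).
(d * μ)(305) = 1

Divisors of 305: [1, 5, 61, 305]. For each d | 305:
  d = 1: d(1) · μ(305/1) = 1 · 1 = 1
  d = 5: d(5) · μ(305/5) = 2 · -1 = -2
  d = 61: d(61) · μ(305/61) = 2 · -1 = -2
  d = 305: d(305) · μ(305/305) = 4 · 1 = 4
Summing: (d * μ)(305) = 1 + -2 + -2 + 4 = 1.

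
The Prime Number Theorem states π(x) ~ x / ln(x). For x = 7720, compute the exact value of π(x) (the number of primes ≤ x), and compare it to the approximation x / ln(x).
π(7720) = 979;  x/ln(x) ≈ 862.42;  relative error ≈ 11.91%.

Directly count primes up to 7720: π(7720) = 979. The PNT approximation gives 7720/ln(7720) ≈ 7720/8.95157 ≈ 862.42. Relative error (π(x) − x/ln(x)) / π(x) ≈ 11.91%; the approximation is known to undercount slightly (Li(x) is a better estimate).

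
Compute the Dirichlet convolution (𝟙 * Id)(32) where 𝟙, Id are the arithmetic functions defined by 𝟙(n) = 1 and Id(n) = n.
(𝟙 * Id)(32) = 63

Divisors of 32: [1, 2, 4, 8, 16, 32]. For each d | 32:
  d = 1: 𝟙(1) · Id(32/1) = 1 · 32 = 32
  d = 2: 𝟙(2) · Id(32/2) = 1 · 16 = 16
  d = 4: 𝟙(4) · Id(32/4) = 1 · 8 = 8
  d = 8: 𝟙(8) · Id(32/8) = 1 · 4 = 4
  d = 16: 𝟙(16) · Id(32/16) = 1 · 2 = 2
  d = 32: 𝟙(32) · Id(32/32) = 1 · 1 = 1
Summing: (𝟙 * Id)(32) = 32 + 16 + 8 + 4 + 2 + 1 = 63.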